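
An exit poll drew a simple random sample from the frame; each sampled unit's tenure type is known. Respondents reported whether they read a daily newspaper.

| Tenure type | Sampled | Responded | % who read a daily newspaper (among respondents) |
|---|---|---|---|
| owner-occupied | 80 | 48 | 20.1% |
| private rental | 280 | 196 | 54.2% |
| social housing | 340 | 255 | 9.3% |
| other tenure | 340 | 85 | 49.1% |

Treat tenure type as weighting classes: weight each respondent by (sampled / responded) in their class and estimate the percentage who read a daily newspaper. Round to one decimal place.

Class response rates: owner-occupied 48/80 = 60%, private rental 196/280 = 70%, social housing 255/340 = 75%, other tenure 85/340 = 25%.
Inverse-response-rate weighting restores each class to its sampled count, so class totals weight by n_sampled:
  owner-occupied: 80 × 20.1 = 1608
  private rental: 280 × 54.2 = 15,176
  social housing: 340 × 9.3 = 3162
  other tenure: 340 × 49.1 = 16,694
Adjusted estimate = 36,640 / 1,040 = 35.2308 → 35.2%.

35.2%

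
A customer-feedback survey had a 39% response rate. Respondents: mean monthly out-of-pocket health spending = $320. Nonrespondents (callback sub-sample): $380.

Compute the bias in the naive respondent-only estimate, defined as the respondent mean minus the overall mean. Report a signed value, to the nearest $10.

-$40

Nonresponse fraction = 1 − 0.39 = 0.61.
Bias = (nonresponse fraction) × (respondent mean − nonrespondent mean)
     = 0.61 × (320 − 380) = 0.61 × -60 = -36.6.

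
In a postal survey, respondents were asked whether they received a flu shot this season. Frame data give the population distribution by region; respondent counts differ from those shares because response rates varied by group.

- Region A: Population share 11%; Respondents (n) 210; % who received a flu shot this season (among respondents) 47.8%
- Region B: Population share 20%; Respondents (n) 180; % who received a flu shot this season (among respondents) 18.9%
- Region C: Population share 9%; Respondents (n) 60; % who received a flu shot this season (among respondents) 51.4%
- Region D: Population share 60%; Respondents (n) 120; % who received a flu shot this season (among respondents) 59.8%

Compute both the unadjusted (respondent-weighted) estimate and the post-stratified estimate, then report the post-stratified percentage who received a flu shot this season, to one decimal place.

49.5%

Without adjustment, the pooled respondent share is:
  (210/570)×47.8 + (180/570)×18.9 + (60/570)×51.4 + (120/570)×59.8 = 41.5789%
Post-stratified estimate weights by population shares:
  0.11×47.8 + 0.2×18.9 + 0.09×51.4 + 0.6×59.8 = 49.544%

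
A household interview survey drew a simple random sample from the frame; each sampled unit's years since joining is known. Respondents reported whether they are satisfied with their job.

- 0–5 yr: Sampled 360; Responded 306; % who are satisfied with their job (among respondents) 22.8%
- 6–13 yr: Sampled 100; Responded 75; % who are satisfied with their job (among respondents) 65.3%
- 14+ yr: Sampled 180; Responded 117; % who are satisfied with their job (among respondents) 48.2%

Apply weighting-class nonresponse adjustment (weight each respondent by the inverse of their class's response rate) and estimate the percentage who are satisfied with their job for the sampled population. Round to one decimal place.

Class response rates: 0–5 yr 306/360 = 85%, 6–13 yr 75/100 = 75%, 14+ yr 117/180 = 65%.
With weight = n_sampled/n_responded per class, the weighted class total is n_sampled:
  0–5 yr: 360 × 22.8 = 8208
  6–13 yr: 100 × 65.3 = 6530
  14+ yr: 180 × 48.2 = 8676
Adjusted estimate = 23,414 / 640 = 36.5844 → 36.6%.

36.6%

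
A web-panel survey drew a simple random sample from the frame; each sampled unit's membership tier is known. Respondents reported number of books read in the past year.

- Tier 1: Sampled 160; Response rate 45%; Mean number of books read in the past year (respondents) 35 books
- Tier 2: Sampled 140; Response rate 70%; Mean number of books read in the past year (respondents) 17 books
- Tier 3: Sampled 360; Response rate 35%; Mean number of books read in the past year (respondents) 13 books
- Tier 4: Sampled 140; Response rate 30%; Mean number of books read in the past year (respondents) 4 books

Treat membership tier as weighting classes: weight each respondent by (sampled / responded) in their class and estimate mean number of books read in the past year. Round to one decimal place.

16.5

Weighting each respondent by the inverse class response rate inflates each class back to its sampled size, so the class weight is n_sampled:
  Tier 1: 160 × 35 = 5600
  Tier 2: 140 × 17 = 2380
  Tier 3: 360 × 13 = 4680
  Tier 4: 140 × 4 = 560
Adjusted estimate = 13,220 / 800 = 16.525 → 16.5.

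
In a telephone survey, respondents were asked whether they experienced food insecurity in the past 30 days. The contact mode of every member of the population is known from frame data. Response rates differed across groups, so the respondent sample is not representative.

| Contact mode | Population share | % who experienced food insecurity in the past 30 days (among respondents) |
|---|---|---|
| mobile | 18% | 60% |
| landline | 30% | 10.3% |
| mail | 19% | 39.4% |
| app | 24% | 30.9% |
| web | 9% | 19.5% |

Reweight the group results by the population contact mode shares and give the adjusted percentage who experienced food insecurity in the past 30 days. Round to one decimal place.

Post-stratification weights by population share, not respondent share:
  mobile: 0.18 × 60 = 10.8
  landline: 0.3 × 10.3 = 3.09
  mail: 0.19 × 39.4 = 7.486
  app: 0.24 × 30.9 = 7.416
  web: 0.09 × 19.5 = 1.755
Post-stratified estimate = 30.547 → 30.5%.

30.5%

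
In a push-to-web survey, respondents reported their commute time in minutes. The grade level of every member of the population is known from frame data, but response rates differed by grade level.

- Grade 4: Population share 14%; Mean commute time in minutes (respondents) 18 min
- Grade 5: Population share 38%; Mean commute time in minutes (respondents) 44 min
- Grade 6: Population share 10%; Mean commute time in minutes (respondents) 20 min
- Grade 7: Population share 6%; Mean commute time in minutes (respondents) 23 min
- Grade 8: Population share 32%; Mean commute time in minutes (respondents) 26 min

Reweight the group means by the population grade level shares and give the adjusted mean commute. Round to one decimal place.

Weight each group's respondent value by its population share:
  Grade 4: 0.14 × 18 = 2.52
  Grade 5: 0.38 × 44 = 16.72
  Grade 6: 0.1 × 20 = 2
  Grade 7: 0.06 × 23 = 1.38
  Grade 8: 0.32 × 26 = 8.32
Post-stratified estimate = 30.94 → 30.9.

30.9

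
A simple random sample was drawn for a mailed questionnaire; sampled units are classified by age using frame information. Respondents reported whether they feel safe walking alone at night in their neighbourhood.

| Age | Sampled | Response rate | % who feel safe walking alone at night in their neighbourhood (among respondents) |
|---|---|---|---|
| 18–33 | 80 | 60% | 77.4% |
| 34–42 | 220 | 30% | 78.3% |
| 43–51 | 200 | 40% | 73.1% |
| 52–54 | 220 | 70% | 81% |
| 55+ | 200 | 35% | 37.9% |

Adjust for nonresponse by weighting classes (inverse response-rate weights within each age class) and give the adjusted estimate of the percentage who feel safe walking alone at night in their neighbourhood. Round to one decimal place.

Inverse-response-rate weighting restores each class to its sampled count, so class totals weight by n_sampled:
  18–33: 80 × 77.4 = 6192
  34–42: 220 × 78.3 = 17,226
  43–51: 200 × 73.1 = 14620
  52–54: 220 × 81 = 17,820
  55+: 200 × 37.9 = 7580
Adjusted estimate = 63,438 / 920 = 68.9543 → 69.0%.

69.0%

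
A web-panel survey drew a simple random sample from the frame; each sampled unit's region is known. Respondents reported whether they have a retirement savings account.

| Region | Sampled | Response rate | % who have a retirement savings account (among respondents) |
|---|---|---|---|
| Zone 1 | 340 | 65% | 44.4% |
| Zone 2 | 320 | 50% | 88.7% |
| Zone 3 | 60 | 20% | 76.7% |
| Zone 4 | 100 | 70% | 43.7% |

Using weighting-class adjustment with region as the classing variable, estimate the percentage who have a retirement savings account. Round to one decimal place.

64.0%

With weight = n_sampled/n_responded per class, the weighted class total is n_sampled:
  Zone 1: 340 × 44.4 = 15,096
  Zone 2: 320 × 88.7 = 28,384
  Zone 3: 60 × 76.7 = 4602
  Zone 4: 100 × 43.7 = 4370
Adjusted estimate = 52,452 / 820 = 63.9659 → 64.0%.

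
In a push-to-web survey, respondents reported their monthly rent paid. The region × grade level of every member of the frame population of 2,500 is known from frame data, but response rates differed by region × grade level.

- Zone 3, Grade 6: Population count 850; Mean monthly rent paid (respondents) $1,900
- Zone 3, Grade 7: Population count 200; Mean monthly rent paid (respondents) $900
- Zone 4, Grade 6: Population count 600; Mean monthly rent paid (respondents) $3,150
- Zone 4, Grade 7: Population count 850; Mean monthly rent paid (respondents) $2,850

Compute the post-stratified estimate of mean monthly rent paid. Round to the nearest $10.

$2,440

Reweight to the known region × grade level distribution:
  Zone 3, Grade 6: (850/2,500) × 1900 = 646
  Zone 3, Grade 7: (200/2,500) × 900 = 72
  Zone 4, Grade 6: (600/2,500) × 3150 = 756
  Zone 4, Grade 7: (850/2,500) × 2850 = 969
Post-stratified estimate = 2443 → $2,440.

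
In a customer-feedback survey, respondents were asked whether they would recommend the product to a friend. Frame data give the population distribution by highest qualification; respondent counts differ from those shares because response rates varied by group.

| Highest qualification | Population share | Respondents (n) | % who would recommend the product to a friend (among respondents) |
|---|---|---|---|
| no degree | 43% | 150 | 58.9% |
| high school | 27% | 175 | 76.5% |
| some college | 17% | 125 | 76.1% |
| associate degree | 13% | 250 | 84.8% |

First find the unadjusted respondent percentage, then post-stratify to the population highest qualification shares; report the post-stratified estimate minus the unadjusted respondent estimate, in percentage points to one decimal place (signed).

-5.7 percentage points

Unadjusted (pooled respondent) estimate weights by respondent counts:
  (150/700)×58.9 + (175/700)×76.5 + (125/700)×76.1 + (250/700)×84.8 = 75.6214%
Post-stratified estimate weights by population shares:
  0.43×58.9 + 0.27×76.5 + 0.17×76.1 + 0.13×84.8 = 69.943%
Difference = 69.943 − 75.6214 = -5.6784 pp.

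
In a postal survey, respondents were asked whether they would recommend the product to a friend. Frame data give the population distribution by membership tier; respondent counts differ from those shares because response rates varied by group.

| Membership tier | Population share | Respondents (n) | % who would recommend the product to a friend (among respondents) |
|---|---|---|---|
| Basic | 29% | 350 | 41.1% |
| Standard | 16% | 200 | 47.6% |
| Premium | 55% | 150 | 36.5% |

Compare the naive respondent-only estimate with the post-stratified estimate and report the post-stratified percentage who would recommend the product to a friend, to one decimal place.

39.6%

Naive respondent-only estimate (weights = respondent counts):
  (350/700)×41.1 + (200/700)×47.6 + (150/700)×36.5 = 41.9714%
Reweighting by population membership tier shares:
  0.29×41.1 + 0.16×47.6 + 0.55×36.5 = 39.61%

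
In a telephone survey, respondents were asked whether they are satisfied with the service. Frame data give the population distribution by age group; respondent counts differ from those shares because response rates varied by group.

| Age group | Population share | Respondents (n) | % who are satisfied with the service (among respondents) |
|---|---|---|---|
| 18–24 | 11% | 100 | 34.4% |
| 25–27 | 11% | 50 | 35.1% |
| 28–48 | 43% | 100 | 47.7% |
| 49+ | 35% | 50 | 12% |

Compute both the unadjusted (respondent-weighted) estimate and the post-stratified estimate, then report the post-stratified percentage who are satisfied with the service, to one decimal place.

32.4%

Naive respondent-only estimate (weights = respondent counts):
  (100/300)×34.4 + (50/300)×35.1 + (100/300)×47.7 + (50/300)×12 = 35.2167%
Post-stratified estimate weights by population shares:
  0.11×34.4 + 0.11×35.1 + 0.43×47.7 + 0.35×12 = 32.356%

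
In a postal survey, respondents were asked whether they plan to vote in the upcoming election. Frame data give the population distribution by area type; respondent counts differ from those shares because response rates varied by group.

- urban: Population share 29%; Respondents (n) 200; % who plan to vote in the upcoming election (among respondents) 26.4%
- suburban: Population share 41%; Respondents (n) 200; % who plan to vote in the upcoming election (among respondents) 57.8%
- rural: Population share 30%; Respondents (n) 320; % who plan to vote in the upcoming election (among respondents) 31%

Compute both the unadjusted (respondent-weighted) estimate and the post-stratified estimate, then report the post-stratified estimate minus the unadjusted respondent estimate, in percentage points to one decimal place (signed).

Unadjusted (pooled respondent) estimate weights by respondent counts:
  (200/720)×26.4 + (200/720)×57.8 + (320/720)×31 = 37.1667%
Post-stratifying to population shares instead:
  0.29×26.4 + 0.41×57.8 + 0.3×31 = 40.654%
Difference = 40.654 − 37.1667 = 3.4873 pp.

+3.5 percentage points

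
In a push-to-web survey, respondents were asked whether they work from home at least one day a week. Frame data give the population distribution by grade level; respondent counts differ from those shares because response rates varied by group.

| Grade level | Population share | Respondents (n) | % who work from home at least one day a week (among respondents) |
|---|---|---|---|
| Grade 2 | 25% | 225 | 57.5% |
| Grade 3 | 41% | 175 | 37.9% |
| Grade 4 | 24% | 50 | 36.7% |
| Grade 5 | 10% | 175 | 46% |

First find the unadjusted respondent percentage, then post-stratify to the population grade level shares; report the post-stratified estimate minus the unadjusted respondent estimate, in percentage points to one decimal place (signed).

-3.8 percentage points

Unadjusted (pooled respondent) estimate weights by respondent counts:
  (225/625)×57.5 + (175/625)×37.9 + (50/625)×36.7 + (175/625)×46 = 47.128%
Post-stratified estimate weights by population shares:
  0.25×57.5 + 0.41×37.9 + 0.24×36.7 + 0.1×46 = 43.322%
Difference = 43.322 − 47.128 = -3.806 pp.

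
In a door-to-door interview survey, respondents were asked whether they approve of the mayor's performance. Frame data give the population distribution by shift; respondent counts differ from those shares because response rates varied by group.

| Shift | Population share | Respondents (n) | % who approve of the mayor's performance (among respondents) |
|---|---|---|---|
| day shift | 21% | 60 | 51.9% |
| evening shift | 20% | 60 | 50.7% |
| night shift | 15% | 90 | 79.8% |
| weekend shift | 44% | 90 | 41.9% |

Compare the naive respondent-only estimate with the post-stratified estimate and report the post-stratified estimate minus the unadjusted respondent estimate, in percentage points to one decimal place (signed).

-5.6 percentage points

Unadjusted (pooled respondent) estimate weights by respondent counts:
  (60/300)×51.9 + (60/300)×50.7 + (90/300)×79.8 + (90/300)×41.9 = 57.03%
Reweighting by population shift shares:
  0.21×51.9 + 0.2×50.7 + 0.15×79.8 + 0.44×41.9 = 51.445%
Difference = 51.445 − 57.03 = -5.585 pp.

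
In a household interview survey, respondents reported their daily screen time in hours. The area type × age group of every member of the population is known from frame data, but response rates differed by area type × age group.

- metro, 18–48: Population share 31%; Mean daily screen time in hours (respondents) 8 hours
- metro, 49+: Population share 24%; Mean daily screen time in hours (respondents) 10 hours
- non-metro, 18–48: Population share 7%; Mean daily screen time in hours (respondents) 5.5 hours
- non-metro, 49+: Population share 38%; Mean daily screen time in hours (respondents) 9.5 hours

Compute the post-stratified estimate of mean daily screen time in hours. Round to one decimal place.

8.9

Each cell contributes population-share × respondent value:
  metro, 18–48: 0.31 × 8 = 2.48
  metro, 49+: 0.24 × 10 = 2.4
  non-metro, 18–48: 0.07 × 5.5 = 0.385
  non-metro, 49+: 0.38 × 9.5 = 3.61
Post-stratified estimate = 8.875 → 8.9.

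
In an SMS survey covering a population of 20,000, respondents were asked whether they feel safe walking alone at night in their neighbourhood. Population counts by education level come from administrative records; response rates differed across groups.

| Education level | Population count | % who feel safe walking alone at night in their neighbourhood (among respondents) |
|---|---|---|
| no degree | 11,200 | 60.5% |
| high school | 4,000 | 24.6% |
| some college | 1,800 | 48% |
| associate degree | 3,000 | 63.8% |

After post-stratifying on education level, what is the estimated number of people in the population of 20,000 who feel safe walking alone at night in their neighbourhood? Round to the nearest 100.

10,500

Each cell contributes its population count × the respondent rate:
  no degree: 11,200 × 60.5% = 6776
  high school: 4,000 × 24.6% = 984
  some college: 1,800 × 48% = 864
  associate degree: 3,000 × 63.8% = 1914
Estimated total = 10,538 → 10,500.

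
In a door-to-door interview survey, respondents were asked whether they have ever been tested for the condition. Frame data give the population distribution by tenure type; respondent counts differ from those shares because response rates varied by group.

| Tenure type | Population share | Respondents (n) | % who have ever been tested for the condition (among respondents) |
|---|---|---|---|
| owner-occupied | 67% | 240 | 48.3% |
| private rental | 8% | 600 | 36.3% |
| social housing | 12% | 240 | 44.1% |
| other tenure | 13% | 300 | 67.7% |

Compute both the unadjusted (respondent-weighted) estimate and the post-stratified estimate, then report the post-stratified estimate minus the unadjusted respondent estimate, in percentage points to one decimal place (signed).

Unadjusted (pooled respondent) estimate weights by respondent counts:
  (240/1380)×48.3 + (600/1380)×36.3 + (240/1380)×44.1 + (300/1380)×67.7 = 46.5696%
Post-stratifying to population shares instead:
  0.67×48.3 + 0.08×36.3 + 0.12×44.1 + 0.13×67.7 = 49.358%
Difference = 49.358 − 46.5696 = 2.7884 pp.

+2.8 percentage points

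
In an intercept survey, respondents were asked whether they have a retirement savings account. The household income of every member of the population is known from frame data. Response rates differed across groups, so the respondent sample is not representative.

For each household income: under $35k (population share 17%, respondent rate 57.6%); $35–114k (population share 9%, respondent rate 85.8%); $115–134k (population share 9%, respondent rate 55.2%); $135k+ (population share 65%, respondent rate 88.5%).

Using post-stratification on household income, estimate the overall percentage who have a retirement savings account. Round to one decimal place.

80.0%

Each cell contributes population-share × respondent value:
  under $35k: 0.17 × 57.6 = 9.792
  $35–114k: 0.09 × 85.8 = 7.722
  $115–134k: 0.09 × 55.2 = 4.968
  $135k+: 0.65 × 88.5 = 57.525
Post-stratified estimate = 80.007 → 80.0%.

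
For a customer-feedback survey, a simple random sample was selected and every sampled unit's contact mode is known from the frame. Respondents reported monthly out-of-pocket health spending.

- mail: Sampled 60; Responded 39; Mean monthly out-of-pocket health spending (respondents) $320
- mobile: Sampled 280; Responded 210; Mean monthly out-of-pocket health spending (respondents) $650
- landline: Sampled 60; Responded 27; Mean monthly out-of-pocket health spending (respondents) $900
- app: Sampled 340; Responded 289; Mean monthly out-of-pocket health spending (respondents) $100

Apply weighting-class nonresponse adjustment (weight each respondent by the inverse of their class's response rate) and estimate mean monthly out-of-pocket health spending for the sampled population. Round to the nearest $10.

$390

Response rates by class: mail 39/60 = 65%, mobile 210/280 = 75%, landline 27/60 = 45%, app 289/340 = 85%.
Inverse-response-rate weighting restores each class to its sampled count, so class totals weight by n_sampled:
  mail: 60 × 320 = 19,200
  mobile: 280 × 650 = 182,000
  landline: 60 × 900 = 54,000
  app: 340 × 100 = 34,000
Adjusted estimate = 289,200 / 740 = 390.811 → $390.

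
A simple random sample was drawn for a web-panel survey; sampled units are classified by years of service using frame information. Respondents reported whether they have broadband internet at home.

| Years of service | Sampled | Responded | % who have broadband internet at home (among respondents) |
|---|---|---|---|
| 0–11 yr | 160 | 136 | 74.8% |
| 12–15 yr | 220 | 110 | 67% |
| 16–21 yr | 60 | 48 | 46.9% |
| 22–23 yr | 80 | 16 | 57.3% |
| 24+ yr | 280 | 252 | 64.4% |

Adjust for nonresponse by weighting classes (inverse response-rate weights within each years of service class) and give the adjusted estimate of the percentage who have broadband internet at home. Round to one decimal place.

Class response rates: 0–11 yr 136/160 = 85%, 12–15 yr 110/220 = 50%, 16–21 yr 48/60 = 80%, 22–23 yr 16/80 = 20%, 24+ yr 252/280 = 90%.
Weighting each respondent by the inverse class response rate inflates each class back to its sampled size, so the class weight is n_sampled:
  0–11 yr: 160 × 74.8 = 11,968
  12–15 yr: 220 × 67 = 14,740
  16–21 yr: 60 × 46.9 = 2814
  22–23 yr: 80 × 57.3 = 4584
  24+ yr: 280 × 64.4 = 18,032
Adjusted estimate = 52,138 / 800 = 65.1725 → 65.2%.

65.2%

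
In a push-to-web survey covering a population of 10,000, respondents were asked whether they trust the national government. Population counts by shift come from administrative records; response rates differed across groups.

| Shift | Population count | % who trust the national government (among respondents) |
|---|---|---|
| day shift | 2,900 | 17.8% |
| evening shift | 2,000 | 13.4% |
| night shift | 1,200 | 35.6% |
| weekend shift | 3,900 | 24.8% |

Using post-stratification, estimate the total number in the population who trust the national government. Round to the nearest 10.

2,180

Estimated count per cell = population count × respondent percentage:
  day shift: 2,900 × 17.8% = 516.2
  evening shift: 2,000 × 13.4% = 268
  night shift: 1,200 × 35.6% = 427.2
  weekend shift: 3,900 × 24.8% = 967.2
Estimated total = 2178.6 → 2,180.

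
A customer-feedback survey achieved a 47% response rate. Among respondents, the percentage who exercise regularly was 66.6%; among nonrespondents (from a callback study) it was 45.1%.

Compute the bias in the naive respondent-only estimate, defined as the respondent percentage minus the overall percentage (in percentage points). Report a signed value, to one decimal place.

+11.4 percentage points

Nonresponse fraction = 1 − 0.47 = 0.53.
Bias = (nonresponse fraction) × (respondent percentage − nonrespondent percentage)
     = 0.53 × (66.6 − 45.1) = 0.53 × 21.5 = 11.395.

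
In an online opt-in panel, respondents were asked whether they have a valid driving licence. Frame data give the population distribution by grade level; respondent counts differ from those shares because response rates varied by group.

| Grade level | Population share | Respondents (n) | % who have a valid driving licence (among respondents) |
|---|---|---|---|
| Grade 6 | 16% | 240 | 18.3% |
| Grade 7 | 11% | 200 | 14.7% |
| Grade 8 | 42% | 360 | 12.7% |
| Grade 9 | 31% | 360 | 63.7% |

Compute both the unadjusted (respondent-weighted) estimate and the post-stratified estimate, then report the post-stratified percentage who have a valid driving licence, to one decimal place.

29.6%

Unadjusted (pooled respondent) estimate weights by respondent counts:
  (240/1160)×18.3 + (200/1160)×14.7 + (360/1160)×12.7 + (360/1160)×63.7 = 30.031%
Post-stratified estimate weights by population shares:
  0.16×18.3 + 0.11×14.7 + 0.42×12.7 + 0.31×63.7 = 29.626%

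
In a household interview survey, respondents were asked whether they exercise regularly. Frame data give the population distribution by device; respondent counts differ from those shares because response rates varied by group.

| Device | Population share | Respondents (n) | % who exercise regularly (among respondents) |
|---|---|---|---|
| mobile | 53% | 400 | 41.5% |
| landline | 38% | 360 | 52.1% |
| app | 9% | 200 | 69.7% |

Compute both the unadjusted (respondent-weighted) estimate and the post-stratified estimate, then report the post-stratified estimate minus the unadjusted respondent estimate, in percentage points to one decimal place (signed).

Naive respondent-only estimate (weights = respondent counts):
  (400/960)×41.5 + (360/960)×52.1 + (200/960)×69.7 = 51.35%
Post-stratified estimate weights by population shares:
  0.53×41.5 + 0.38×52.1 + 0.09×69.7 = 48.066%
Difference = 48.066 − 51.35 = -3.284 pp.

-3.3 percentage points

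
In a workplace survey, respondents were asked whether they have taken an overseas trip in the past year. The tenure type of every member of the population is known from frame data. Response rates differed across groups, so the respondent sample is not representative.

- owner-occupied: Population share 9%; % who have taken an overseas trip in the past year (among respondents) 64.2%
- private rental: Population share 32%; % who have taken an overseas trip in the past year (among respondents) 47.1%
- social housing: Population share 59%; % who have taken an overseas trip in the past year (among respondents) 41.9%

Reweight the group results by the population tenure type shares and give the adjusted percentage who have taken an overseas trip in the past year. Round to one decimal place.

Each cell contributes population-share × respondent value:
  owner-occupied: 0.09 × 64.2 = 5.778
  private rental: 0.32 × 47.1 = 15.072
  social housing: 0.59 × 41.9 = 24.721
Post-stratified estimate = 45.571 → 45.6%.

45.6%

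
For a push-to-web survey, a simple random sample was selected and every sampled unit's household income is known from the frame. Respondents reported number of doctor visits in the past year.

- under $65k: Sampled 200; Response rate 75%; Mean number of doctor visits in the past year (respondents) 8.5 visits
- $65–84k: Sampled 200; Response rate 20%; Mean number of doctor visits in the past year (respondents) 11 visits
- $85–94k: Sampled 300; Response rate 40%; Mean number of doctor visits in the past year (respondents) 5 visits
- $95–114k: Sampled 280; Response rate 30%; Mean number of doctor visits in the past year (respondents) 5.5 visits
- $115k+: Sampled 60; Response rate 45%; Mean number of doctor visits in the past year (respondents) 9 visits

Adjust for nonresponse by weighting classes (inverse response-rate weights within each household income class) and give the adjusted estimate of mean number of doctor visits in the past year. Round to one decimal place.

With weight = n_sampled/n_responded per class, the weighted class total is n_sampled:
  under $65k: 200 × 8.5 = 1700
  $65–84k: 200 × 11 = 2200
  $85–94k: 300 × 5 = 1500
  $95–114k: 280 × 5.5 = 1540
  $115k+: 60 × 9 = 540
Adjusted estimate = 7480 / 1,040 = 7.19231 → 7.2.

7.2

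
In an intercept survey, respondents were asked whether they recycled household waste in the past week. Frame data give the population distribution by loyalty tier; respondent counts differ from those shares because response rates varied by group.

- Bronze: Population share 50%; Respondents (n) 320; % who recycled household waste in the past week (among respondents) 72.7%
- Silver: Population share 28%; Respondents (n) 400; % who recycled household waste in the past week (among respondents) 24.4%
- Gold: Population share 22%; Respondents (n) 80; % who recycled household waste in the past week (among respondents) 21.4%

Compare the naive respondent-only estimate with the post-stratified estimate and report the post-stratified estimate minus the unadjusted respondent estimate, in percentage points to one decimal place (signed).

Without adjustment, the pooled respondent share is:
  (320/800)×72.7 + (400/800)×24.4 + (80/800)×21.4 = 43.42%
Post-stratified estimate weights by population shares:
  0.5×72.7 + 0.28×24.4 + 0.22×21.4 = 47.89%
Difference = 47.89 − 43.42 = 4.47 pp.

+4.5 percentage points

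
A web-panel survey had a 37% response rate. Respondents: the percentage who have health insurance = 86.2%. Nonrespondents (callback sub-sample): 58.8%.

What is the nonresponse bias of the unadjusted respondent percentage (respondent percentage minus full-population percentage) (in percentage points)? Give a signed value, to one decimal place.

Nonresponse fraction = 1 − 0.37 = 0.63.
Bias = (nonresponse fraction) × (respondent percentage − nonrespondent percentage)
     = 0.63 × (86.2 − 58.8) = 0.63 × 27.4 = 17.262.

+17.3 percentage points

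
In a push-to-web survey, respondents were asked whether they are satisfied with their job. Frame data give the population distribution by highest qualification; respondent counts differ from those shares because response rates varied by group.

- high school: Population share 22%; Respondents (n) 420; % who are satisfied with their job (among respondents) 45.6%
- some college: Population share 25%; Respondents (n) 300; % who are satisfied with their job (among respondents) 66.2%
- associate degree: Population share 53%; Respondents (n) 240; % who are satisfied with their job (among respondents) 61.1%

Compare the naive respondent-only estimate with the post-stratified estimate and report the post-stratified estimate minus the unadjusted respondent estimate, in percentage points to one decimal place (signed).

+3.1 percentage points

Without adjustment, the pooled respondent share is:
  (420/960)×45.6 + (300/960)×66.2 + (240/960)×61.1 = 55.9125%
Post-stratifying to population shares instead:
  0.22×45.6 + 0.25×66.2 + 0.53×61.1 = 58.965%
Difference = 58.965 − 55.9125 = 3.0525 pp.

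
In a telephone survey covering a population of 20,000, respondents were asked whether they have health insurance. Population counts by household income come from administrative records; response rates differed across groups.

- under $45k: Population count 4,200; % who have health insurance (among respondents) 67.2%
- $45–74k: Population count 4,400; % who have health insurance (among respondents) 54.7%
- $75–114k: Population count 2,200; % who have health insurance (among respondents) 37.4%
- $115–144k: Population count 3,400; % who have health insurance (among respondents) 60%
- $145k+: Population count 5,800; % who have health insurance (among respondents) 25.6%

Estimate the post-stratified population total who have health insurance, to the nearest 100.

Each cell contributes its population count × the respondent rate:
  under $45k: 4,200 × 67.2% = 2822.4
  $45–74k: 4,400 × 54.7% = 2406.8
  $75–114k: 2,200 × 37.4% = 822.8
  $115–144k: 3,400 × 60% = 2040
  $145k+: 5,800 × 25.6% = 1484.8
Estimated total = 9576.8 → 9,600.

9,600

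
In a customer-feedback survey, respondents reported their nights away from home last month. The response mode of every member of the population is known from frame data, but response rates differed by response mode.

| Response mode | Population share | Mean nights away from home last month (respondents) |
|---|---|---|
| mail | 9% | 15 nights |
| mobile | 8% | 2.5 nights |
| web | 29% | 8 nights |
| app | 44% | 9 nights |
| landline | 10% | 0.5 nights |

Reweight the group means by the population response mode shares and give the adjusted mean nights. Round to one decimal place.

7.9

Post-stratification weights by population share, not respondent share:
  mail: 0.09 × 15 = 1.35
  mobile: 0.08 × 2.5 = 0.2
  web: 0.29 × 8 = 2.32
  app: 0.44 × 9 = 3.96
  landline: 0.1 × 0.5 = 0.05
Post-stratified estimate = 7.88 → 7.9.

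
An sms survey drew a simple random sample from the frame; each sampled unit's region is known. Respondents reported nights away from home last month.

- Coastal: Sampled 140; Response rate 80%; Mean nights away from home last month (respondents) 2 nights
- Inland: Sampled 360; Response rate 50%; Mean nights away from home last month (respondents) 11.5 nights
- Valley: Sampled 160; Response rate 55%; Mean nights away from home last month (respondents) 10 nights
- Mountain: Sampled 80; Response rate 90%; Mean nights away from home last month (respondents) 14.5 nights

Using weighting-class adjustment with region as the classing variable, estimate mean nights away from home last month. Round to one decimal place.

9.7

With weight = n_sampled/n_responded per class, the weighted class total is n_sampled:
  Coastal: 140 × 2 = 280
  Inland: 360 × 11.5 = 4140
  Valley: 160 × 10 = 1600
  Mountain: 80 × 14.5 = 1160
Adjusted estimate = 7180 / 740 = 9.7027 → 9.7.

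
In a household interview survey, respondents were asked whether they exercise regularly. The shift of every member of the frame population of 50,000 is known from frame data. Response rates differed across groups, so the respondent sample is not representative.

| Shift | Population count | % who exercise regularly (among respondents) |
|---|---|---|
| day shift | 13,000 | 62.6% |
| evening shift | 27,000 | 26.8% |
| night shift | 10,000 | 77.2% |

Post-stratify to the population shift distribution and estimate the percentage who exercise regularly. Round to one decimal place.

46.2%

Weight each group's respondent value by its population share:
  day shift: (13,000/50,000) × 62.6 = 16.276
  evening shift: (27,000/50,000) × 26.8 = 14.472
  night shift: (10,000/50,000) × 77.2 = 15.44
Post-stratified estimate = 46.188 → 46.2%.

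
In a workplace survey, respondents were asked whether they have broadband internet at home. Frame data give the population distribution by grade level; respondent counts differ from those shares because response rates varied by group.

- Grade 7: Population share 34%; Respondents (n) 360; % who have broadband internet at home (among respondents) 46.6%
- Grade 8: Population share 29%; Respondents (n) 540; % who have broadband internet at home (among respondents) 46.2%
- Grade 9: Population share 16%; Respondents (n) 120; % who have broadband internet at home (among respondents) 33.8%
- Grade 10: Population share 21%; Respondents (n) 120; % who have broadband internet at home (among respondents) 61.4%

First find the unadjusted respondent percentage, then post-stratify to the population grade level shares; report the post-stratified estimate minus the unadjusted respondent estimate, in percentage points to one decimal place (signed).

+0.9 percentage points

Without adjustment, the pooled respondent share is:
  (360/1140)×46.6 + (540/1140)×46.2 + (120/1140)×33.8 + (120/1140)×61.4 = 46.6211%
Reweighting by population grade level shares:
  0.34×46.6 + 0.29×46.2 + 0.16×33.8 + 0.21×61.4 = 47.544%
Difference = 47.544 − 46.6211 = 0.9229 pp.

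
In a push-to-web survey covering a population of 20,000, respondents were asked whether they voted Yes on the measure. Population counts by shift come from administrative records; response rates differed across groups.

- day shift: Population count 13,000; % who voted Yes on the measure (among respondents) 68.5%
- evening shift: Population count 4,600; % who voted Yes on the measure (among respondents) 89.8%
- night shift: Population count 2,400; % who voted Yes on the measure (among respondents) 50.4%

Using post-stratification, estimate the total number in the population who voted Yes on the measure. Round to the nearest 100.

Each cell contributes its population count × the respondent rate:
  day shift: 13,000 × 68.5% = 8905
  evening shift: 4,600 × 89.8% = 4130.8
  night shift: 2,400 × 50.4% = 1209.6
Estimated total = 14245.4 → 14,200.

14,200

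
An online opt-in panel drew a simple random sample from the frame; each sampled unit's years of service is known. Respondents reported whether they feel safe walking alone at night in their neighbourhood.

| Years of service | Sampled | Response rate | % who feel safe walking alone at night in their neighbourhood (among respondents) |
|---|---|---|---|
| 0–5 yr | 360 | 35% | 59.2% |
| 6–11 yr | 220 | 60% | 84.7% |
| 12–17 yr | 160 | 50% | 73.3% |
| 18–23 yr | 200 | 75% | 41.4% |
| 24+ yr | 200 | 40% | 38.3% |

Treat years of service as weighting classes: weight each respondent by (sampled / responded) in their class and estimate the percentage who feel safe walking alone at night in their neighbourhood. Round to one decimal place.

59.3%

Each respondent's weight = sampled/responded in their class; summing within a class gives n_sampled, so:
  0–5 yr: 360 × 59.2 = 21,312
  6–11 yr: 220 × 84.7 = 18,634
  12–17 yr: 160 × 73.3 = 11,728
  18–23 yr: 200 × 41.4 = 8280
  24+ yr: 200 × 38.3 = 7660
Adjusted estimate = 67,614 / 1,140 = 59.3105 → 59.3%.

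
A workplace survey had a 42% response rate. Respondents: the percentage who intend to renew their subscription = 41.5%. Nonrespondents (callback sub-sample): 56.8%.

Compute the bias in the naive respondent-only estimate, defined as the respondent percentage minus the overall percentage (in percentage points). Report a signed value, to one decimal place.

-8.9 percentage points

Nonresponse fraction = 1 − 0.42 = 0.58.
Bias = (nonresponse fraction) × (respondent percentage − nonrespondent percentage)
     = 0.58 × (41.5 − 56.8) = 0.58 × -15.3 = -8.874.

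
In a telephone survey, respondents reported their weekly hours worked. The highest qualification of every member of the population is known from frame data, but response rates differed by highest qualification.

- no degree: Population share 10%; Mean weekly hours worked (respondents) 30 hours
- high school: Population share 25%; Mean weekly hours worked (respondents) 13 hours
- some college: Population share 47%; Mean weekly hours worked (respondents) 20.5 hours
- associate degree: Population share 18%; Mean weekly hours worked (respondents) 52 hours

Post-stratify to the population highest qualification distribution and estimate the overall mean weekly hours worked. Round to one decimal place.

Weight each group's respondent value by its population share:
  no degree: 0.1 × 30 = 3
  high school: 0.25 × 13 = 3.25
  some college: 0.47 × 20.5 = 9.635
  associate degree: 0.18 × 52 = 9.36
Post-stratified estimate = 25.245 → 25.2.

25.2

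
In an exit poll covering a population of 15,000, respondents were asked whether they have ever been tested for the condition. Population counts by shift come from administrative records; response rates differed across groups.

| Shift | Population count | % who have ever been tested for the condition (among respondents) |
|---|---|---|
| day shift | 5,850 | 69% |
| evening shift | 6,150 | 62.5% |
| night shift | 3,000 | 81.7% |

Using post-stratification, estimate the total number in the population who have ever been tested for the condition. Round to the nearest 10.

Each cell contributes its population count × the respondent rate:
  day shift: 5,850 × 69% = 4036.5
  evening shift: 6,150 × 62.5% = 3843.75
  night shift: 3,000 × 81.7% = 2451
Estimated total = 10331.2 → 10,330.

10,330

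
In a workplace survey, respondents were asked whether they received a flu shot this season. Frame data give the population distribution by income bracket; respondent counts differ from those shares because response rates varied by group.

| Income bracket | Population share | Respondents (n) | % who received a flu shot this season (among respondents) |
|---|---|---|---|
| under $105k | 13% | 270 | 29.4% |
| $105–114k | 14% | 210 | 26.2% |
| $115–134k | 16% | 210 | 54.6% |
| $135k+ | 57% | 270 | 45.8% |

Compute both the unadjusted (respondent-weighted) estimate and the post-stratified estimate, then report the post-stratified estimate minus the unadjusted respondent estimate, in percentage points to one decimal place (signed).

+3.5 percentage points

Without adjustment, the pooled respondent share is:
  (270/960)×29.4 + (210/960)×26.2 + (210/960)×54.6 + (270/960)×45.8 = 38.825%
Post-stratified estimate weights by population shares:
  0.13×29.4 + 0.14×26.2 + 0.16×54.6 + 0.57×45.8 = 42.332%
Difference = 42.332 − 38.825 = 3.507 pp.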